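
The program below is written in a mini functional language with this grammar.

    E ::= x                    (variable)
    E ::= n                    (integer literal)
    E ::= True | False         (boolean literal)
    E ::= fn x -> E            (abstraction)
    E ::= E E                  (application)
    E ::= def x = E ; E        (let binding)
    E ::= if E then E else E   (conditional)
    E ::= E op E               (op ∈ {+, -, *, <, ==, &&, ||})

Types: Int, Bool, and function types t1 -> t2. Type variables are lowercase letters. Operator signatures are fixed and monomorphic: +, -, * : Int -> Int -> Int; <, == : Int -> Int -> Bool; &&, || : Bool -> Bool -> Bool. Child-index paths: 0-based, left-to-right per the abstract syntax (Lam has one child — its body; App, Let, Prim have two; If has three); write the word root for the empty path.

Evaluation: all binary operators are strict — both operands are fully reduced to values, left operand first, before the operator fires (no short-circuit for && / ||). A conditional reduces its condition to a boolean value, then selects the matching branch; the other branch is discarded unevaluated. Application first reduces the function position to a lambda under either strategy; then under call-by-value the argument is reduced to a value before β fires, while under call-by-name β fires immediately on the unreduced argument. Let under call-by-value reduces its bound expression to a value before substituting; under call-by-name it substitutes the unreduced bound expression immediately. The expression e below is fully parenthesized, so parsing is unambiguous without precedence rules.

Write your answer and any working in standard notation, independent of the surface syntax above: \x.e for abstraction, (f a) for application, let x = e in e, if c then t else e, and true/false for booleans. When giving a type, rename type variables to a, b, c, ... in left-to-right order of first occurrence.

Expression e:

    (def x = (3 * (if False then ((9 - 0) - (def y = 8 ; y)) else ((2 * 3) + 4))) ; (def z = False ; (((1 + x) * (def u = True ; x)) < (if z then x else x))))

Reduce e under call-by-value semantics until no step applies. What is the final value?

Answer: false

Derivation:
step 0: (let x = (3 * (if false then ((9 - 0) - (let y = 8 in y)) else ((2 * 3) + 4))) in (let z = false in (((1 + x) * (let u = true in x)) < (if z then x else x))))
step 1: [if@0.1] (let x = (3 * ((2 * 3) + 4)) in (let z = false in (((1 + x) * (let u = true in x)) < (if z then x else x))))
step 2: [delta@0.1.0] (let x = (3 * (6 + 4)) in (let z = false in (((1 + x) * (let u = true in x)) < (if z then x else x))))
step 3: [delta@0.1] (let x = (3 * 10) in (let z = false in (((1 + x) * (let u = true in x)) < (if z then x else x))))
step 4: [delta@0] (let x = 30 in (let z = false in (((1 + x) * (let u = true in x)) < (if z then x else x))))
step 5: [let@root] (let z = false in (((1 + 30) * (let u = true in 30)) < (if z then 30 else 30)))
step 6: [let@root] (((1 + 30) * (let u = true in 30)) < (if false then 30 else 30))
step 7: [delta@0.0] ((31 * (let u = true in 30)) < (if false then 30 else 30))
step 8: [let@0.1] ((31 * 30) < (if false then 30 else 30))
step 9: [delta@0] (930 < (if false then 30 else 30))
step 10: [if@1] (930 < 30)
step 11: [delta@root] false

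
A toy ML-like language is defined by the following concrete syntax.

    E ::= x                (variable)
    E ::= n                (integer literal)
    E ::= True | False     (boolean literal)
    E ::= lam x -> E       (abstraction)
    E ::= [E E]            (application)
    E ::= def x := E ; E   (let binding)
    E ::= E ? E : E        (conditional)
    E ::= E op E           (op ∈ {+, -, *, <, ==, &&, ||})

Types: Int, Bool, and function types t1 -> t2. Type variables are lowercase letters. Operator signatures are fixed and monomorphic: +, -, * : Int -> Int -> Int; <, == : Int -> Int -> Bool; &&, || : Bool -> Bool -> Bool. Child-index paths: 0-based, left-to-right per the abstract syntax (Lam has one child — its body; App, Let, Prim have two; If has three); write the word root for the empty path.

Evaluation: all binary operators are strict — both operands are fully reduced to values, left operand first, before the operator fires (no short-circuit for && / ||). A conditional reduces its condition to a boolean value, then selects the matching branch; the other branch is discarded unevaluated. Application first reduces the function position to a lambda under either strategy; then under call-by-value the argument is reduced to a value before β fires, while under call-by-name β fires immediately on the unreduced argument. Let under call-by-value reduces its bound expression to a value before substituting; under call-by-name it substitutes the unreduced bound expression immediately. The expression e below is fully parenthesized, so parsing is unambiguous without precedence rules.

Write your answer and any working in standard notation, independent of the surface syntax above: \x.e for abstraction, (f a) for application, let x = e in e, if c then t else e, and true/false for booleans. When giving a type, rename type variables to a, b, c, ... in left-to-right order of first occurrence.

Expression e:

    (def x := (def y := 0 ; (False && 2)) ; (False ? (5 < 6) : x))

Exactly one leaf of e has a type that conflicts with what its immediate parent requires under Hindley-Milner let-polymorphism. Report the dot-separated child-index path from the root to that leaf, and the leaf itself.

Trace:
let y : Int
  unify Bool ~ Bool
  unify Int ~ Bool
  FAIL: mismatch Int ~ Bool

Answer: 0.1.1 : 2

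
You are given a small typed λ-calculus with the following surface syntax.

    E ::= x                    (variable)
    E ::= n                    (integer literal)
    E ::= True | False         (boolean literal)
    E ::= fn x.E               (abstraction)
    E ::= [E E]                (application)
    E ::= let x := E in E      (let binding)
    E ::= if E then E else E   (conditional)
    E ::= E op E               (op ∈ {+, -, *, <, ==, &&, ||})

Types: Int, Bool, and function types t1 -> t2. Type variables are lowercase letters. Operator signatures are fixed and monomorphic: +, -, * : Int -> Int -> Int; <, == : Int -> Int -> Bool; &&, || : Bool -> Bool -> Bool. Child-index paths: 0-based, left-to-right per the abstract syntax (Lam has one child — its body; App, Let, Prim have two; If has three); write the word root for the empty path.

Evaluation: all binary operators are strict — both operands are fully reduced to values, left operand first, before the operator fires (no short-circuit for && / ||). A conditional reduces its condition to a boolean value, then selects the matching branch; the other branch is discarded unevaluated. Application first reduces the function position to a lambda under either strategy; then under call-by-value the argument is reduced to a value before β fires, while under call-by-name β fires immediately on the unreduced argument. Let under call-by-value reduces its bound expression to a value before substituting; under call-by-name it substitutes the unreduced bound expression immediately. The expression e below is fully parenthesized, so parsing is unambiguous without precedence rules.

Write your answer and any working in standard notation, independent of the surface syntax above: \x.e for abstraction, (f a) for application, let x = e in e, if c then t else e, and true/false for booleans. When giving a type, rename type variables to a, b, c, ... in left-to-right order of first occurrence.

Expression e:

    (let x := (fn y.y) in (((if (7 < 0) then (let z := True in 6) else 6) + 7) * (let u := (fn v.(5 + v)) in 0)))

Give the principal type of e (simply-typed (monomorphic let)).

Answer: Int

Trace:
y : a
\y._ : a -> a
let x : a -> a
  unify Int ~ Int
  unify Int ~ Int
  unify Bool ~ Bool
let z : Bool
  unify Int ~ Int
  unify Int ~ Int
  unify Int ~ Int
  unify Int ~ Int
  unify Int ~ Int
v : b
  unify b ~ Int
\v._ : Int -> Int
let u : Int -> Int
  unify Int ~ Int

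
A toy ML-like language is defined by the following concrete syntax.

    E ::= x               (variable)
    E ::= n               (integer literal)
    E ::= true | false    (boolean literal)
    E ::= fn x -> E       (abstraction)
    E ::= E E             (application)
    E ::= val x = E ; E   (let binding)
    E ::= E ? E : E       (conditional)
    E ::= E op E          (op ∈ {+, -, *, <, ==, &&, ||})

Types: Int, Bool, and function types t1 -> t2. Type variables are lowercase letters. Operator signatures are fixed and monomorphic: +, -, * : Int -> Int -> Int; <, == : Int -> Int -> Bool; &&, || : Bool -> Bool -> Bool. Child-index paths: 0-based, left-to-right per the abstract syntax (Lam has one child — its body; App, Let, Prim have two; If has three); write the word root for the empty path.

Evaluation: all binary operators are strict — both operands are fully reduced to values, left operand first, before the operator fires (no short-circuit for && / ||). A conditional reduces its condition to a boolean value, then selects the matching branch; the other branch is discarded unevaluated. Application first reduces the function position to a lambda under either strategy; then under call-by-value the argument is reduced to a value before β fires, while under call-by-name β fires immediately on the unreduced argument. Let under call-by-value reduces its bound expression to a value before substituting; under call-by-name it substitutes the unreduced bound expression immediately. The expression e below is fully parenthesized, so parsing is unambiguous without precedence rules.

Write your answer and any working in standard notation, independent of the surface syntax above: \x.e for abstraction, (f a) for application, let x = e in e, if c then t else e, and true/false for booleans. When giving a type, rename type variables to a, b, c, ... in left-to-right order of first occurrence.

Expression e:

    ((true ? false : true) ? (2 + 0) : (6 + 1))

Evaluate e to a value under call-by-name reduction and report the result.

Derivation:
step 0: (if (if true then false else true) then (2 + 0) else (6 + 1))
step 1: [if@0] (if false then (2 + 0) else (6 + 1))
step 2: [if@root] (6 + 1)
step 3: [delta@root] 7

Answer: 7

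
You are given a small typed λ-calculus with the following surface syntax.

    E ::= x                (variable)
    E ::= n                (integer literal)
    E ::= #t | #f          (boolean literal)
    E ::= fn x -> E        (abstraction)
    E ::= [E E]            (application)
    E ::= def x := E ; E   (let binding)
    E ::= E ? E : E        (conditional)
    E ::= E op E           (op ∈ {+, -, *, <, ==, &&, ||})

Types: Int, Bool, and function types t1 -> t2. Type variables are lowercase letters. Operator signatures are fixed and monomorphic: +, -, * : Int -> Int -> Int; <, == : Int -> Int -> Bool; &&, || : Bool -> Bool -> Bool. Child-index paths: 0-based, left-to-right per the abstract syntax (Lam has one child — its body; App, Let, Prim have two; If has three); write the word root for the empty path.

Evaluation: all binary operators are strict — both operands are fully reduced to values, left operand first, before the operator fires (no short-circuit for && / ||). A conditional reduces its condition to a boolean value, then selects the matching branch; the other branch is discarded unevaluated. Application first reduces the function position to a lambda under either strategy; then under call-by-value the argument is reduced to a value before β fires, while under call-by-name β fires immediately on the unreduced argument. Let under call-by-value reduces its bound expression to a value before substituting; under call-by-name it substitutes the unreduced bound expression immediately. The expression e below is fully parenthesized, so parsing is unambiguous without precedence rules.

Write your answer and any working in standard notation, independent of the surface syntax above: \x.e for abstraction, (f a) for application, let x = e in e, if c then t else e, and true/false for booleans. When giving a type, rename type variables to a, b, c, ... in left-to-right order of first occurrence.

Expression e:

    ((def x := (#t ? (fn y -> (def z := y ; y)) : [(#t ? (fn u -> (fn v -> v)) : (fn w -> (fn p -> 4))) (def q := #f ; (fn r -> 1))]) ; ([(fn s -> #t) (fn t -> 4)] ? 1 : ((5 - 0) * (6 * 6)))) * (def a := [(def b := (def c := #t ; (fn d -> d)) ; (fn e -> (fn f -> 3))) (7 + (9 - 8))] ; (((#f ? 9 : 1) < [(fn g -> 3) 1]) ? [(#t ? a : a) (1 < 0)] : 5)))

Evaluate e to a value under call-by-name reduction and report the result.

Answer: 3

Derivation:
step 0: ((let x = (if true then (\y.(let z = y in y)) else ((if true then (\u.(\v.v)) else (\w.(\p.4))) (let q = false in (\r.1)))) in (if ((\s.true) (\t.4)) then 1 else ((5 - 0) * (6 * 6)))) * (let a = ((let b = (let c = true in (\d.d)) in (\e.(\f.3))) (7 + (9 - 8))) in (if ((if false then 9 else 1) < ((\g.3) 1)) then ((if true then a else a) (1 < 0)) else 5)))
step 1: [let@0] ((if ((\s.true) (\t.4)) then 1 else ((5 - 0) * (6 * 6))) * (let a = ((let b = (let c = true in (\d.d)) in (\e.(\f.3))) (7 + (9 - 8))) in (if ((if false then 9 else 1) < ((\g.3) 1)) then ((if true then a else a) (1 < 0)) else 5)))
step 2: [beta@0.0] ((if true then 1 else ((5 - 0) * (6 * 6))) * (let a = ((let b = (let c = true in (\d.d)) in (\e.(\f.3))) (7 + (9 - 8))) in (if ((if false then 9 else 1) < ((\g.3) 1)) then ((if true then a else a) (1 < 0)) else 5)))
step 3: [if@0] (1 * (let a = ((let b = (let c = true in (\d.d)) in (\e.(\f.3))) (7 + (9 - 8))) in (if ((if false then 9 else 1) < ((\g.3) 1)) then ((if true then a else a) (1 < 0)) else 5)))
step 4: [let@1] (1 * (if ((if false then 9 else 1) < ((\g.3) 1)) then ((if true then ((let b = (let c = true in (\d.d)) in (\e.(\f.3))) (7 + (9 - 8))) else ((let b = (let c = true in (\d.d)) in (\e.(\f.3))) (7 + (9 - 8)))) (1 < 0)) else 5))
step 5: [if@1.0.0] (1 * (if (1 < ((\g.3) 1)) then ((if true then ((let b = (let c = true in (\d.d)) in (\e.(\f.3))) (7 + (9 - 8))) else ((let b = (let c = true in (\d.d)) in (\e.(\f.3))) (7 + (9 - 8)))) (1 < 0)) else 5))
step 6: [beta@1.0.1] (1 * (if (1 < 3) then ((if true then ((let b = (let c = true in (\d.d)) in (\e.(\f.3))) (7 + (9 - 8))) else ((let b = (let c = true in (\d.d)) in (\e.(\f.3))) (7 + (9 - 8)))) (1 < 0)) else 5))
step 7: [delta@1.0] (1 * (if true then ((if true then ((let b = (let c = true in (\d.d)) in (\e.(\f.3))) (7 + (9 - 8))) else ((let b = (let c = true in (\d.d)) in (\e.(\f.3))) (7 + (9 - 8)))) (1 < 0)) else 5))
step 8: [if@1] (1 * ((if true then ((let b = (let c = true in (\d.d)) in (\e.(\f.3))) (7 + (9 - 8))) else ((let b = (let c = true in (\d.d)) in (\e.(\f.3))) (7 + (9 - 8)))) (1 < 0)))
step 9: [if@1.0] (1 * (((let b = (let c = true in (\d.d)) in (\e.(\f.3))) (7 + (9 - 8))) (1 < 0)))
step 10: [let@1.0.0] (1 * (((\e.(\f.3)) (7 + (9 - 8))) (1 < 0)))
step 11: [beta@1.0] (1 * ((\f.3) (1 < 0)))
step 12: [beta@1] (1 * 3)
step 13: [delta@root] 3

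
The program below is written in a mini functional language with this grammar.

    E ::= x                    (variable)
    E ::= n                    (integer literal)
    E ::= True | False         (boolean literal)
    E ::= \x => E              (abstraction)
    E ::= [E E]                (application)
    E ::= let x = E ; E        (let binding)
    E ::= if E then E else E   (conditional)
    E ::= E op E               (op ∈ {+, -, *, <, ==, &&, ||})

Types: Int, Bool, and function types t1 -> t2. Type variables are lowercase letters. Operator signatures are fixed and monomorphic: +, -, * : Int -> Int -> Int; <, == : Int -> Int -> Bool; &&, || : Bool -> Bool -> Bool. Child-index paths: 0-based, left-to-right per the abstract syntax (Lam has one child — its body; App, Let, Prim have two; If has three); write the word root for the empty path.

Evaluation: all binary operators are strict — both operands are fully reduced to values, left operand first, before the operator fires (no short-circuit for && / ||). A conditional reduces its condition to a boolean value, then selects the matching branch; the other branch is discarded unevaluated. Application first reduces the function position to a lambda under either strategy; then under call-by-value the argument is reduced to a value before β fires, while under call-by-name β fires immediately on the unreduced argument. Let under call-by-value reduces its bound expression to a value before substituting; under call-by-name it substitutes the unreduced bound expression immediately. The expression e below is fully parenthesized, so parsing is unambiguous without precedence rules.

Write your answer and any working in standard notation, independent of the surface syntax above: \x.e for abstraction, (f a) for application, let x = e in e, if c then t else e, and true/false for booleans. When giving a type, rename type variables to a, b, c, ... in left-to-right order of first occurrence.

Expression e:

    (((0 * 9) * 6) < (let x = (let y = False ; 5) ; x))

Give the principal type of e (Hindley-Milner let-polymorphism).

Working:
  unify Int ~ Int
  unify Int ~ Int
  unify Int ~ Int
  unify Int ~ Int
  unify Int ~ Int
let y : Bool
let x : Int
x : Int
  unify Int ~ Int

Answer: Bool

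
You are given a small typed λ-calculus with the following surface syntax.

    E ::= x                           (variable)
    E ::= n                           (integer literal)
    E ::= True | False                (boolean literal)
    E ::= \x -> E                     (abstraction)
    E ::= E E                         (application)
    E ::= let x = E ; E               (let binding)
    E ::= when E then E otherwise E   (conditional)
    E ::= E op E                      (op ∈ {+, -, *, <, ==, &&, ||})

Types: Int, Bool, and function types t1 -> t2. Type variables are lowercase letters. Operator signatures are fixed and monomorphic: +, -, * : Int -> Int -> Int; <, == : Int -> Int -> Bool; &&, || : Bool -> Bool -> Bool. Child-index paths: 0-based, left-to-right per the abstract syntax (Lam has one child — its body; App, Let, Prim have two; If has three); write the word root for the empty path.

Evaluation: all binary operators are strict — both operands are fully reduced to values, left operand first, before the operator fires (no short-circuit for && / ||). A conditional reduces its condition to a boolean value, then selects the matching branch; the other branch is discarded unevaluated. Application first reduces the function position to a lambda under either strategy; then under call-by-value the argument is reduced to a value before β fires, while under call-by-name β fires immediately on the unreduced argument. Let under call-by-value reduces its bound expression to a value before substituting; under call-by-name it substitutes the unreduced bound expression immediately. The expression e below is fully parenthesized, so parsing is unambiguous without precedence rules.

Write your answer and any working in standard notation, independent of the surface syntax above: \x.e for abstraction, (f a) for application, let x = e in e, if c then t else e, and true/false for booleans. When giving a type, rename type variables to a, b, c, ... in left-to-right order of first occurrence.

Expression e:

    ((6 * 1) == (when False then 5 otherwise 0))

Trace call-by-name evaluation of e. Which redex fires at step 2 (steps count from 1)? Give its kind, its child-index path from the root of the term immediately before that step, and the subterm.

Trace:
step 0: ((6 * 1) == (if false then 5 else 0))
step 1: [delta@0] (6 == (if false then 5 else 0))
step 2: [if@1] (6 == 0)

Answer: if at 1 : (if false then 5 else 0)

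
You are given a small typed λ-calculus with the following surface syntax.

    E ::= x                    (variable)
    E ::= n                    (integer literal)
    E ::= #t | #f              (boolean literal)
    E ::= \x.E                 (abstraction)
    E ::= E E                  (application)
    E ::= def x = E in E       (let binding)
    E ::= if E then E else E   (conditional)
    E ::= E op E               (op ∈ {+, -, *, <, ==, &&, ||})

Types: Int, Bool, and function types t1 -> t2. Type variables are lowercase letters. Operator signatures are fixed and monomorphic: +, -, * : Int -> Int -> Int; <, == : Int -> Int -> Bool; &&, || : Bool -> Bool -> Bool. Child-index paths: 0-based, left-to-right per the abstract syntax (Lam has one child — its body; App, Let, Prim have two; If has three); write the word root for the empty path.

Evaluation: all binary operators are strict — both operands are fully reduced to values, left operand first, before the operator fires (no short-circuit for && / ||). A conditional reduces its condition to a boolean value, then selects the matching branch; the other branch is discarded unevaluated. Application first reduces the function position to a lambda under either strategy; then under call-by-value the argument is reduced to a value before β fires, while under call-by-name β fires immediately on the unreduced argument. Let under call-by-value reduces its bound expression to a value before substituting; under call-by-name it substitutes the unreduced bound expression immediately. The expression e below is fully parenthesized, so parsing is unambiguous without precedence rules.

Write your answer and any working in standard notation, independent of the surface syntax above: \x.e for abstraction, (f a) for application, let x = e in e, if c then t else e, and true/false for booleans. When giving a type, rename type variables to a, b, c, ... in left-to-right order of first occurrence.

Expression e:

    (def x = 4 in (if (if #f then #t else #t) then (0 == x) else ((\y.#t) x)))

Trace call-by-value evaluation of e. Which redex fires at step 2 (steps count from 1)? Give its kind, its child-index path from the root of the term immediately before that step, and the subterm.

Trace:
step 0: (let x = 4 in (if (if false then true else true) then (0 == x) else ((\y.true) x)))
step 1: [let@root] (if (if false then true else true) then (0 == 4) else ((\y.true) 4))
step 2: [if@0] (if true then (0 == 4) else ((\y.true) 4))

Answer: if at 0 : (if false then true else true)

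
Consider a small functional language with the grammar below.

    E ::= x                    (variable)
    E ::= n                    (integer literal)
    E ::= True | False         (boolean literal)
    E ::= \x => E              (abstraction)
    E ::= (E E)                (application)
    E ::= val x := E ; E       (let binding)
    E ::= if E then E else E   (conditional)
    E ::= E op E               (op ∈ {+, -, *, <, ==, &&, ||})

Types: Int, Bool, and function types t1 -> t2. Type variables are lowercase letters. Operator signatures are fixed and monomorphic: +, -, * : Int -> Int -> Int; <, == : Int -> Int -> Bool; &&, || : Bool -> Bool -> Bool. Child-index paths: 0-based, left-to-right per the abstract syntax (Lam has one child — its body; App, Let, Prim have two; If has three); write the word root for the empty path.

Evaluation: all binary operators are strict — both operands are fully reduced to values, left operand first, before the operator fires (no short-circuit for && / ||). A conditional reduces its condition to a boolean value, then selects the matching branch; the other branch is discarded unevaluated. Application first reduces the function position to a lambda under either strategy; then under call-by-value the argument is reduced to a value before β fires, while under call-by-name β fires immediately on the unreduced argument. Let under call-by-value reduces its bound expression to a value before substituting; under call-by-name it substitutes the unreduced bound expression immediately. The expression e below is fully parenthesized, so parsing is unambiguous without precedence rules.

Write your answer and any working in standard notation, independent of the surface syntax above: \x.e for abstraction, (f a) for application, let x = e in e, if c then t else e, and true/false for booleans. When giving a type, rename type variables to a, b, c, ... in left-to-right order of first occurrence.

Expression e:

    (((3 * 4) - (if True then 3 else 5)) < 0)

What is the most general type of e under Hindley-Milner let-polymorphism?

Answer: Bool

Derivation:
  unify Int ~ Int
  unify Int ~ Int
  unify Int ~ Int
  unify Bool ~ Bool
  unify Int ~ Int
  unify Int ~ Int
  unify Int ~ Int
  unify Int ~ Int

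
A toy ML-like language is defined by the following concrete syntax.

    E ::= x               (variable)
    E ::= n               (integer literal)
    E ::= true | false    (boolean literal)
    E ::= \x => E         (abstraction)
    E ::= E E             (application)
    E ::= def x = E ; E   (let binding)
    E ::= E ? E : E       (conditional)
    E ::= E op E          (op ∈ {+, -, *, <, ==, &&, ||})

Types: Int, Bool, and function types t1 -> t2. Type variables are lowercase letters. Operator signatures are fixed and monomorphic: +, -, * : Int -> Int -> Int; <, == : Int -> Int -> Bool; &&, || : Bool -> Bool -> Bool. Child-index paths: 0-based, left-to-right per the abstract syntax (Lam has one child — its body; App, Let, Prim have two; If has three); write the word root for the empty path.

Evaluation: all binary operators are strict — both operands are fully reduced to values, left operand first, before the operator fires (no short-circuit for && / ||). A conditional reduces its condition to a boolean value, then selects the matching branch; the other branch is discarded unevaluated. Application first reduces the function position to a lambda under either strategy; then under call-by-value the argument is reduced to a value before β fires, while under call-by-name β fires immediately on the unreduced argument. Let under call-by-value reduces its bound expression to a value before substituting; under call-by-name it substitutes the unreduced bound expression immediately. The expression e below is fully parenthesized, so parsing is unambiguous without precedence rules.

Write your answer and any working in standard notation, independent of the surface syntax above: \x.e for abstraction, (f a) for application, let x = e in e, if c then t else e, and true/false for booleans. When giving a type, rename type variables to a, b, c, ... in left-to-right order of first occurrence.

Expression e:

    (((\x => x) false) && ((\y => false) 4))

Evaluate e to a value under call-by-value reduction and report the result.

Answer: false

Working:
step 0: (((\x.x) false) && ((\y.false) 4))
step 1: [beta@0] (false && ((\y.false) 4))
step 2: [beta@1] (false && false)
step 3: [delta@root] false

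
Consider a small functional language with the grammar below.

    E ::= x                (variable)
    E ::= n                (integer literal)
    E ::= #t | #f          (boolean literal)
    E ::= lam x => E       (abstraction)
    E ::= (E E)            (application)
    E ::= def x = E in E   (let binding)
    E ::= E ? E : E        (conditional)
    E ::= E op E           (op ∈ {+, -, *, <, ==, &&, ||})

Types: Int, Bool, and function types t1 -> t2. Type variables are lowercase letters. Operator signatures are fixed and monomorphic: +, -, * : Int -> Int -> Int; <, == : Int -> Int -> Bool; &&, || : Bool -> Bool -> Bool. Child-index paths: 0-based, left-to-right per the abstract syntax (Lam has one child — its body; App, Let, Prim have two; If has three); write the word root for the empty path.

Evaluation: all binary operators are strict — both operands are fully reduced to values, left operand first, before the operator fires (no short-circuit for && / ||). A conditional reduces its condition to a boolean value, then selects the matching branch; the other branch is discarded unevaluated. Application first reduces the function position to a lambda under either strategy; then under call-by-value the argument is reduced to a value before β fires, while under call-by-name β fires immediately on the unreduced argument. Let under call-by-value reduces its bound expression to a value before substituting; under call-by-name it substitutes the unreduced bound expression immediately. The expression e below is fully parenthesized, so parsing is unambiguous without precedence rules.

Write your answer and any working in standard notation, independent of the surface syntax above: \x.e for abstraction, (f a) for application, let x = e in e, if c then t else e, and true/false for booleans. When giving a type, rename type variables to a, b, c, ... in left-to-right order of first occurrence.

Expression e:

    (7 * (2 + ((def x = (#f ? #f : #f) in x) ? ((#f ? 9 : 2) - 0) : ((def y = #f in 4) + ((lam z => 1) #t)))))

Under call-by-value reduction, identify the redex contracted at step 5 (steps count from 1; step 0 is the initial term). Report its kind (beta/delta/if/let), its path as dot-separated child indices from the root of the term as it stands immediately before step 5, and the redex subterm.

Working:
step 0: (7 * (2 + (if (let x = (if false then false else false) in x) then ((if false then 9 else 2) - 0) else ((let y = false in 4) + ((\z.1) true)))))
step 1: [if@1.1.0.0] (7 * (2 + (if (let x = false in x) then ((if false then 9 else 2) - 0) else ((let y = false in 4) + ((\z.1) true)))))
step 2: [let@1.1.0] (7 * (2 + (if false then ((if false then 9 else 2) - 0) else ((let y = false in 4) + ((\z.1) true)))))
step 3: [if@1.1] (7 * (2 + ((let y = false in 4) + ((\z.1) true))))
step 4: [let@1.1.0] (7 * (2 + (4 + ((\z.1) true))))
step 5: [beta@1.1.1] (7 * (2 + (4 + 1)))

Answer: beta at 1.1.1 : ((\z.1) true)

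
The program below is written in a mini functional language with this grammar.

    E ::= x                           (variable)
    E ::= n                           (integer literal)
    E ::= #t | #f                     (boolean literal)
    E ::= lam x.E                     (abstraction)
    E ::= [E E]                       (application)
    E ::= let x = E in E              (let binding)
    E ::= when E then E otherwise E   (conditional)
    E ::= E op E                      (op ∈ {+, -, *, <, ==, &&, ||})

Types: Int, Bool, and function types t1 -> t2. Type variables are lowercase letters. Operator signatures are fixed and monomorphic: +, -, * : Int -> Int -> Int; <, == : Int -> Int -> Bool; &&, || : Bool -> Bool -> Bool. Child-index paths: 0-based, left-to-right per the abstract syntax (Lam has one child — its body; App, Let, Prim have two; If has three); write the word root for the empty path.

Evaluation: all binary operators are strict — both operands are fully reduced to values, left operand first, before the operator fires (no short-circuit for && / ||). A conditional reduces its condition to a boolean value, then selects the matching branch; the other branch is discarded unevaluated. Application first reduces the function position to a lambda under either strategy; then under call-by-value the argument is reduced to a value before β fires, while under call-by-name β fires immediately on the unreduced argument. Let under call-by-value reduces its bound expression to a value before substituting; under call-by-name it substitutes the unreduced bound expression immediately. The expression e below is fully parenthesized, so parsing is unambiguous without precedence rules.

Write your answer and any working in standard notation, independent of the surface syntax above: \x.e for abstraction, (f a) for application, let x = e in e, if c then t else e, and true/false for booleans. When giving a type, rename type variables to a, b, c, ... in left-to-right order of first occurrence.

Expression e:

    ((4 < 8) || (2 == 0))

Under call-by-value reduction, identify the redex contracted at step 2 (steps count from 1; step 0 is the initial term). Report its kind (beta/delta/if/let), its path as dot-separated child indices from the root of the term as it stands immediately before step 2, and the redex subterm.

Answer: delta at 1 : (2 == 0)

Derivation:
step 0: ((4 < 8) || (2 == 0))
step 1: [delta@0] (true || (2 == 0))
step 2: [delta@1] (true || false)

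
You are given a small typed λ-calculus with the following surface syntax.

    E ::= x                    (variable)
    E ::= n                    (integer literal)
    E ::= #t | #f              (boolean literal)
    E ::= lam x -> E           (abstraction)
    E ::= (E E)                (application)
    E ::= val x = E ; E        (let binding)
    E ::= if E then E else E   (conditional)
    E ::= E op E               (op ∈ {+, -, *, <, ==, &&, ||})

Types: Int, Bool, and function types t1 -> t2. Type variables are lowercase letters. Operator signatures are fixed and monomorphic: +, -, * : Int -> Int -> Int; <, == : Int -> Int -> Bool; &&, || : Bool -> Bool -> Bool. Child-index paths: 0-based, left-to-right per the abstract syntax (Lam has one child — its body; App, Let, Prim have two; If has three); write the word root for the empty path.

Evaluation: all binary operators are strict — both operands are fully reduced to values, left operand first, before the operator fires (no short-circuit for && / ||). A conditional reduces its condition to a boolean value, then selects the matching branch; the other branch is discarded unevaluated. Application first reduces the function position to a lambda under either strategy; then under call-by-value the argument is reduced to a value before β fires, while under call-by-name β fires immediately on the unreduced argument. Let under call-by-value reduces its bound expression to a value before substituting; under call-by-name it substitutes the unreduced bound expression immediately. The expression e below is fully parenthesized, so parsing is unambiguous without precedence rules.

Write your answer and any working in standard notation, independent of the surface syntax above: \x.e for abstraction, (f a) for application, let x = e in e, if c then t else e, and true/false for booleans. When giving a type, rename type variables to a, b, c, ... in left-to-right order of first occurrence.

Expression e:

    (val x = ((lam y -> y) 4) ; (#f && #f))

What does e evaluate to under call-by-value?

Answer: false

Trace:
step 0: (let x = ((\y.y) 4) in (false && false))
step 1: [beta@0] (let x = 4 in (false && false))
step 2: [let@root] (false && false)
step 3: [delta@root] false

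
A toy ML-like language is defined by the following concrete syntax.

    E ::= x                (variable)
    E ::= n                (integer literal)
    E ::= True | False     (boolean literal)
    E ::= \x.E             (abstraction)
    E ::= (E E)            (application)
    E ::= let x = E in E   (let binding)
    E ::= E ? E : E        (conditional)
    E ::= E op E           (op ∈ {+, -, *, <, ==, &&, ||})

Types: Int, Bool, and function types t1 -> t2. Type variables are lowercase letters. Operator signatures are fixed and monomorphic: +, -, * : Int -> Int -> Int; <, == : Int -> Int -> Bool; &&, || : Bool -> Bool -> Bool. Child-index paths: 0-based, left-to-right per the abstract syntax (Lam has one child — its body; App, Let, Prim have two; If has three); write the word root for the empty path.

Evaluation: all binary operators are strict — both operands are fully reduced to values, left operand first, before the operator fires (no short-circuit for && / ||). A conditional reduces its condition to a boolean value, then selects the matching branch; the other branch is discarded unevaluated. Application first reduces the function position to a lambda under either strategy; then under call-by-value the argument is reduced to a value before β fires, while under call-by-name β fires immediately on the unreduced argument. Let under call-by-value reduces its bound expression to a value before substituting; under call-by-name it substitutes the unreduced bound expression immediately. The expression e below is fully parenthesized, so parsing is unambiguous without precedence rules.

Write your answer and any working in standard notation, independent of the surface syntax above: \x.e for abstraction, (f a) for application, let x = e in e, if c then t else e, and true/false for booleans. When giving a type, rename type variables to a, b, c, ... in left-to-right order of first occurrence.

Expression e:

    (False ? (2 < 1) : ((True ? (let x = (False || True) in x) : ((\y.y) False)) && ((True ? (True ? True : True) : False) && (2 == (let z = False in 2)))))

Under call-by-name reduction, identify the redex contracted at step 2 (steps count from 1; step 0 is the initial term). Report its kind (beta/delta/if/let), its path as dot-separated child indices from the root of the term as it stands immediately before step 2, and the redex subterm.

Answer: if at 0 : (if true then (let x = (false || true) in x) else ((\y.y) false))

Working:
step 0: (if false then (2 < 1) else ((if true then (let x = (false || true) in x) else ((\y.y) false)) && ((if true then (if true then true else true) else false) && (2 == (let z = false in 2)))))
step 1: [if@root] ((if true then (let x = (false || true) in x) else ((\y.y) false)) && ((if true then (if true then true else true) else false) && (2 == (let z = false in 2))))
step 2: [if@0] ((let x = (false || true) in x) && ((if true then (if true then true else true) else false) && (2 == (let z = false in 2))))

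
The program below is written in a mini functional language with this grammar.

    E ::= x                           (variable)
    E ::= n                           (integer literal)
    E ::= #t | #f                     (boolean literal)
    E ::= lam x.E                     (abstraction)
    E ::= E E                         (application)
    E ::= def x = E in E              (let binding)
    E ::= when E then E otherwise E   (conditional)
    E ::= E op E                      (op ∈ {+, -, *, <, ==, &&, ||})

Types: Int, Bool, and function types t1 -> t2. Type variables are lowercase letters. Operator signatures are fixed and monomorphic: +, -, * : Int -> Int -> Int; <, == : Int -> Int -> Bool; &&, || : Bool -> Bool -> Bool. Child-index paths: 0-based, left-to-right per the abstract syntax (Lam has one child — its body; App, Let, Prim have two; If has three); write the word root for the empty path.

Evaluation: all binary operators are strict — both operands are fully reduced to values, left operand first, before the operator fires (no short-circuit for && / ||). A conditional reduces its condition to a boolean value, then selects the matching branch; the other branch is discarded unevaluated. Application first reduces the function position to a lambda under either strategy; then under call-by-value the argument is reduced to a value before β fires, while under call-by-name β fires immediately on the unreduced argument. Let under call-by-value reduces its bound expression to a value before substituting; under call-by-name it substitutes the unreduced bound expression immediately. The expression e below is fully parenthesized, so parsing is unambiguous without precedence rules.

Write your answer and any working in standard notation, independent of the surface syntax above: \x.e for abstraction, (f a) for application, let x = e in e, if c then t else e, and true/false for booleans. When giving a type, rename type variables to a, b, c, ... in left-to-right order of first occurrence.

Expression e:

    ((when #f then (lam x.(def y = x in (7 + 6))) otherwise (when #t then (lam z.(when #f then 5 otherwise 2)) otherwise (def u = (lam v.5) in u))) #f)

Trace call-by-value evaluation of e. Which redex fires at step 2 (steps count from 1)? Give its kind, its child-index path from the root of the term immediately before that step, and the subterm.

Answer: if at 0 : (if true then (\z.(if false then 5 else 2)) else (let u = (\v.5) in u))

Working:
step 0: ((if false then (\x.(let y = x in (7 + 6))) else (if true then (\z.(if false then 5 else 2)) else (let u = (\v.5) in u))) false)
step 1: [if@0] ((if true then (\z.(if false then 5 else 2)) else (let u = (\v.5) in u)) false)
step 2: [if@0] ((\z.(if false then 5 else 2)) false)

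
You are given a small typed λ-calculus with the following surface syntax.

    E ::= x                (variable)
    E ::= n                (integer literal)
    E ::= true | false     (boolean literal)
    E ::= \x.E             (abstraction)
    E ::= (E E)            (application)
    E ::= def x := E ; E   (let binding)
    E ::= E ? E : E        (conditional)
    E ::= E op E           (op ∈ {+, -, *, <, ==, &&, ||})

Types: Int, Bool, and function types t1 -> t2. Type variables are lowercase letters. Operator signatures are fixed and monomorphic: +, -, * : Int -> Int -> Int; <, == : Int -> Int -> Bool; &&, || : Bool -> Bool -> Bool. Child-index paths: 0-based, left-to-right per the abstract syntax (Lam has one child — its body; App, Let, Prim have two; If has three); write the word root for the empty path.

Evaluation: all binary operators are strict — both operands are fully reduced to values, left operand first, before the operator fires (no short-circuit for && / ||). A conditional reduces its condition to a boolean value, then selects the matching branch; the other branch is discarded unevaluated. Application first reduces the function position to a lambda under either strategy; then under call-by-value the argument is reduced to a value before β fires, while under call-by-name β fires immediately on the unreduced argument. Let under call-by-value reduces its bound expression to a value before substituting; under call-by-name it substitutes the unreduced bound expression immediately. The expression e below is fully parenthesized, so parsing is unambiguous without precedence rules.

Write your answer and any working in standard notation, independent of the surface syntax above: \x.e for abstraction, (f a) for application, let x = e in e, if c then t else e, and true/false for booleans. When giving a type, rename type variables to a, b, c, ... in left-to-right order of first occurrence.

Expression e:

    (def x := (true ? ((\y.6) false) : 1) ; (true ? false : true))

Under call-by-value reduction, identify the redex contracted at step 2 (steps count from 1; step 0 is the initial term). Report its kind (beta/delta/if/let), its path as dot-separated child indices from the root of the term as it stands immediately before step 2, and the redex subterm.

Answer: beta at 0 : ((\y.6) false)

Working:
step 0: (let x = (if true then ((\y.6) false) else 1) in (if true then false else true))
step 1: [if@0] (let x = ((\y.6) false) in (if true then false else true))
step 2: [beta@0] (let x = 6 in (if true then false else true))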